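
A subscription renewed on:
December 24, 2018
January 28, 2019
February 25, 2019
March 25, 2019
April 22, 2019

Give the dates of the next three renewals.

All dates are Mondays, 35, 28, 28, 28 days apart.
Specifically, the 4th Monday of each month.
May 2019 — 4th Monday is May 27, 2019.
4th Monday of June 2019: June 24, 2019.
July 2019 — 4th Monday is July 22, 2019.

May 27, 2019; June 24, 2019; July 22, 2019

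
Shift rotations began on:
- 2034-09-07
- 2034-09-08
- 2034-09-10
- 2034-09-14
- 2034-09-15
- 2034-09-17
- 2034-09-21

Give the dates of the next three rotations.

Every event lands on a Thursday or Friday or Sunday (gaps cycle 1, 2, 4, 1, 2, 4).
So the schedule is: every Thursday, Friday and Sunday.
Next Friday: 2034-09-22.
Next Sunday: 2034-09-24.
Next Thursday: 2034-09-28.

2034-09-22, 2034-09-24, 2034-09-28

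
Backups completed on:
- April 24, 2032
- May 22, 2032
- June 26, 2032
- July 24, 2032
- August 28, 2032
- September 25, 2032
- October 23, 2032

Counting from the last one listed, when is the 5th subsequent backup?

March 26, 2033

Gaps: 28, 35, 28, 35, 28, 28 days — a mix of 28 and 35. Every date is a Saturday.
Each is the 4th Saturday of its month.
November 2032 — 4th Saturday is November 27, 2032.
December 2032 — 4th Saturday is December 25, 2032.
4th Saturday of January 2033: January 22, 2033.
4th Saturday of February 2033: February 26, 2033.
4th Saturday of March 2033: March 26, 2033.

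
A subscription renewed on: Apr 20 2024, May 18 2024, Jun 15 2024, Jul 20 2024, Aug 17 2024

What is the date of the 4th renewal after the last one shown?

Gaps: 28, 28, 35, 28 days — a mix of 28 and 35. Every date is a Saturday.
Each is the 3rd Saturday of its month.
3rd Saturday of September 2024: Sep 21 2024.
3rd Saturday of October 2024: Oct 19 2024.
3rd Saturday of November 2024: Nov 16 2024.
December 2024 — 3rd Saturday is Dec 21 2024.

Dec 21 2024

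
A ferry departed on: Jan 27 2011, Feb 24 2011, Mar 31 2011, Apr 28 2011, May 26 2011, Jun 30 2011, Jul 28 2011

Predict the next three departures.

Aug 25 2011, Sep 29 2011, Oct 27 2011

Every date is a Thursday; gaps 28, 35, 28, 28, 35, 28 days.
Each is the last Thursday of its month (at least one falls on the 29th or later, ruling out '4th Thursday').
August 2011 ends with Thursday Aug 25 2011.
September 2011 ends with Thursday Sep 29 2011.
October 2011 ends with Thursday Oct 27 2011.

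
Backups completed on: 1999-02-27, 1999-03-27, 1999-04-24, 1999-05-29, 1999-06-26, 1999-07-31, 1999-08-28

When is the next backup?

1999-09-25

All Saturdays; the gaps (28, 28, 35, 28, 35, 28) vary with month length.
This is the last Saturday of each month.
September 1999 ends with Saturday 1999-09-25.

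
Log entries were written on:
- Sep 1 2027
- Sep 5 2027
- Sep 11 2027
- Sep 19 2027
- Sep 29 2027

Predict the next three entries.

Gaps: 4, 6, 8, 10 days — each gap is 2 larger than the previous one.
Next gap: 12 days. Sep 29 2027 + 12 days = Oct 11 2027.
Next gap: 14 days. Oct 11 2027 + 14 days = Oct 25 2027.
Next gap: 16 days. Oct 25 2027 + 16 days = Nov 10 2027.

Oct 11 2027, Oct 25 2027, Nov 10 2027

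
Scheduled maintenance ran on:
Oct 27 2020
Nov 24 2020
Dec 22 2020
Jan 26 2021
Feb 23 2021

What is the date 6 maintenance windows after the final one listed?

All dates are Tuesdays, 28, 28, 35, 28 days apart.
Specifically, the 4th Tuesday of each month.
March 2021 — 4th Tuesday is Mar 23 2021.
April 2021 — 4th Tuesday is Apr 27 2021.
4th Tuesday of May 2021: May 25 2021.
June 2021 — 4th Tuesday is Jun 22 2021.
July 2021 — 4th Tuesday is Jul 27 2021.
August 2021 — 4th Tuesday is Aug 24 2021.

Aug 24 2021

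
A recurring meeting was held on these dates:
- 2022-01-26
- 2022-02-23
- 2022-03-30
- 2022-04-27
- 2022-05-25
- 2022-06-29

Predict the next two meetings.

All Wednesdays; the gaps (28, 35, 28, 28, 35) vary with month length.
This is the last Wednesday of each month.
July 2022 ends with Wednesday 2022-07-27.
August 2022 ends with Wednesday 2022-08-31.

2022-07-27, 2022-08-31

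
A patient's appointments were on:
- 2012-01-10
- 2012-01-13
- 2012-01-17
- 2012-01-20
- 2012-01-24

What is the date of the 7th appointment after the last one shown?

The gap pattern 3, 4, 3, 4 repeats every 2 events.
These are the Tuesdays and Fridays of each week.
The following Friday is 2012-01-27.
Next Tuesday: 2012-01-31.
The following Friday is 2012-02-03.
The following Tuesday is 2012-02-07.
The following Friday is 2012-02-10.
Next Tuesday: 2012-02-14.
The following Friday is 2012-02-17.

2012-02-17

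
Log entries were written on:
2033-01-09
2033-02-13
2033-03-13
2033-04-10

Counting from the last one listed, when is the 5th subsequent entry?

2033-09-11

These are Sundays at 28- or 35-day spacing (35, 28, 28).
The pattern: 2nd Sunday of the month.
May 2033 — 2nd Sunday is 2033-05-08.
2nd Sunday of June 2033: 2033-06-12.
July 2033 — 2nd Sunday is 2033-07-10.
2nd Sunday of August 2033: 2033-08-14.
September 2033 — 2nd Sunday is 2033-09-11.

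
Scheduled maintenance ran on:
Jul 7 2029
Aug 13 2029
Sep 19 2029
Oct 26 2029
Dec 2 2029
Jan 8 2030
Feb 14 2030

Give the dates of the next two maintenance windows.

Gaps between consecutive events: 37, 37, 37, 37, 37, 37 days — a constant 37-day interval.
Feb 14 2030 + 37 days = Mar 23 2030.
Mar 23 2030 + 37 days = Apr 29 2030.

Mar 23 2030, Apr 29 2030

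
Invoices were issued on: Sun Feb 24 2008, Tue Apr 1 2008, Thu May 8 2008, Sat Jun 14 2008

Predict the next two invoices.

Mon Jul 21 2008, Wed Aug 27 2008

Every event comes 37 days after the last (37, 37, 37).
Sat Jun 14 2008 + 37 days = Mon Jul 21 2008.
Mon Jul 21 2008 + 37 days = Wed Aug 27 2008.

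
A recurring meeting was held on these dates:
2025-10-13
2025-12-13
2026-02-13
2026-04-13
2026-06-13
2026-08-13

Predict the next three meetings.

Each date is the 13th; the gaps (61, 62, 59, 61, 61) track the month lengths.
The rule is the 13th of every 2 months.
Next: October 2026 → 2026-10-13.
December 2026: 2026-12-13.
February 2027: 2027-02-13.

2026-10-13, 2026-12-13, 2027-02-13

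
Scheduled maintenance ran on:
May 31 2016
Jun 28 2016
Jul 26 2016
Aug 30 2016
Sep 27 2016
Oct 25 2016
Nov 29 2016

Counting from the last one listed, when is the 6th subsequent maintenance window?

All Tuesdays; the gaps (28, 28, 35, 28, 28, 35) vary with month length.
This is the last Tuesday of each month.
December 2016 ends with Tuesday Dec 27 2016.
January 2017 ends with Tuesday Jan 31 2017.
February 2017 ends with Tuesday Feb 28 2017.
Last Tuesday of March 2017: Mar 28 2017.
Last Tuesday of April 2017: Apr 25 2017.
Last Tuesday of May 2017: May 30 2017.

May 30 2017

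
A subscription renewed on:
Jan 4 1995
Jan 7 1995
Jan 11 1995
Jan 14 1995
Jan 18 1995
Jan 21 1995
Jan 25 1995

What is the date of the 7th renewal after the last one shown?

Feb 18 1995

Every event lands on a Wednesday or Saturday (gaps cycle 3, 4, 3, 4, 3, 4).
So the schedule is: every Wednesday and Saturday.
The following Saturday is Jan 28 1995.
The following Wednesday is Feb 1 1995.
Next Saturday: Feb 4 1995.
Next Wednesday: Feb 8 1995.
The following Saturday is Feb 11 1995.
Next Wednesday: Feb 15 1995.
The following Saturday is Feb 18 1995.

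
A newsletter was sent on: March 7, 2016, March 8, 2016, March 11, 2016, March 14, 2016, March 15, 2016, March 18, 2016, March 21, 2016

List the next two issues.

March 22, 2016; March 25, 2016

Gaps: 1, 3, 3, 1, 3, 3 days — not constant, but cyclic with period 3.
The events fall on every Monday, Tuesday and Friday.
The following Tuesday is March 22, 2016.
Next Friday: March 25, 2016.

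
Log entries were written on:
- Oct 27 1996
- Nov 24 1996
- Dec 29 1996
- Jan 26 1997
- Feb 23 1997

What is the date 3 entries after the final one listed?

All Sundays; the gaps (28, 35, 28, 28) vary with month length.
This is the last Sunday of each month.
Last Sunday of March 1997: Mar 30 1997.
Last Sunday of April 1997: Apr 27 1997.
May 1997 ends with Sunday May 25 1997.

May 25 1997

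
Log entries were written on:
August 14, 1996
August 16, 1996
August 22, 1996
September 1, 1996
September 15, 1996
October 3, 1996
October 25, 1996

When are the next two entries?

The spacing grows by 4 each time: 2, 6, 10, 14, 18, 22 days.
Next gap: 26 days. October 25, 1996 + 26 days = November 20, 1996.
Next gap: 30 days. November 20, 1996 + 30 days = December 20, 1996.

November 20, 1996; December 20, 1996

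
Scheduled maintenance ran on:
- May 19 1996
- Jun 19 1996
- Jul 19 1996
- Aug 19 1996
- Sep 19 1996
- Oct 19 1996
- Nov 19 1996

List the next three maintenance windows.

Dec 19 1996, Jan 19 1997, Feb 19 1997

Gaps: 31, 30, 31, 31, 30, 31 days — not constant. Every event is on the 19th of the month.
Pattern: the 19th of each month.
December 1996: Dec 19 1996.
January 1997: Jan 19 1997.
Next: February 1997 → Feb 19 1997.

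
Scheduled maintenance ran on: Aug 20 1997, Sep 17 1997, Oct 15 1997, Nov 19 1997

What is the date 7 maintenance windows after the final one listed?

Gaps: 28, 28, 35 days — a mix of 28 and 35. Every date is a Wednesday.
Each is the 3rd Wednesday of its month.
December 1997 — 3rd Wednesday is Dec 17 1997.
3rd Wednesday of January 1998: Jan 21 1998.
3rd Wednesday of February 1998: Feb 18 1998.
3rd Wednesday of March 1998: Mar 18 1998.
April 1998 — 3rd Wednesday is Apr 15 1998.
May 1998 — 3rd Wednesday is May 20 1998.
3rd Wednesday of June 1998: Jun 17 1998.

Jun 17 1998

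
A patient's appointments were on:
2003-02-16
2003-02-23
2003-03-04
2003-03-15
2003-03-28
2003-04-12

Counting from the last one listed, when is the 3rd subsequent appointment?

2003-06-08

Intervals are 7, 9, 11, 13, 15 days — an arithmetic progression with common difference 2.
Next gap: 17 days. 2003-04-12 + 17 days = 2003-04-29.
Next gap: 19 days. 2003-04-29 + 19 days = 2003-05-18.
Next gap: 21 days. 2003-05-18 + 21 days = 2003-06-08.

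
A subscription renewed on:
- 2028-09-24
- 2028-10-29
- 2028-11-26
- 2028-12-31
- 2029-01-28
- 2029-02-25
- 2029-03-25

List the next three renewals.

All Sundays; the gaps (35, 28, 35, 28, 28, 28) vary with month length.
This is the last Sunday of each month.
Last Sunday of April 2029: 2029-04-29.
May 2029 ends with Sunday 2029-05-27.
June 2029 ends with Sunday 2029-06-24.

2029-04-29, 2029-05-27, 2029-06-24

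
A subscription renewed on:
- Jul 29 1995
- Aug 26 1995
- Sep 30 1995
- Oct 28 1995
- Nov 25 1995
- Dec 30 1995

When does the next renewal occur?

Jan 27 1996

All Saturdays; the gaps (28, 35, 28, 28, 35) vary with month length.
This is the last Saturday of each month.
January 1996 ends with Saturday Jan 27 1996.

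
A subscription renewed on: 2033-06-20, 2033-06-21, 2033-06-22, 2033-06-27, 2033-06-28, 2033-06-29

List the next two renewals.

2033-07-04, 2033-07-05

The gap pattern 1, 1, 5, 1, 1 repeats every 3 events.
These are the Mondays, Tuesdays and Wednesdays of each week.
The following Monday is 2033-07-04.
Next Tuesday: 2033-07-05.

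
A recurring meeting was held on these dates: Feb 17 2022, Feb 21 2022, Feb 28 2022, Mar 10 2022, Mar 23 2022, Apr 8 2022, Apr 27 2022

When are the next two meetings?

Gaps: 4, 7, 10, 13, 16, 19 days — each gap is 3 larger than the previous one.
Next gap: 22 days. Apr 27 2022 + 22 days = May 19 2022.
Next gap: 25 days. May 19 2022 + 25 days = Jun 13 2022.

May 19 2022, Jun 13 2022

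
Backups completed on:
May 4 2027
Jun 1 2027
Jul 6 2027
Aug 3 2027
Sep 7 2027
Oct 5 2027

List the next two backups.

These are Tuesdays at 28- or 35-day spacing (28, 35, 28, 35, 28).
The pattern: 1st Tuesday of the month.
November 2027 — 1st Tuesday is Nov 2 2027.
December 2027 — 1st Tuesday is Dec 7 2027.

Nov 2 2027, Dec 7 2027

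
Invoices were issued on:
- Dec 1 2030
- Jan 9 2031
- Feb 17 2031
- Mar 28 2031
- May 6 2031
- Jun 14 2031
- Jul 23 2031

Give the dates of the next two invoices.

Aug 31 2031, Oct 9 2031

Every event comes 39 days after the last (39, 39, 39, 39, 39, 39).
Jul 23 2031 + 39 days = Aug 31 2031.
Aug 31 2031 + 39 days = Oct 9 2031.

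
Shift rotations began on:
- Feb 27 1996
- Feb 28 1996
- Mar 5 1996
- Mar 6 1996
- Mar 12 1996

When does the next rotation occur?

Mar 13 1996

The gap pattern 1, 6, 1, 6 repeats every 2 events.
These are the Tuesdays and Wednesdays of each week.
Next Wednesday: Mar 13 1996.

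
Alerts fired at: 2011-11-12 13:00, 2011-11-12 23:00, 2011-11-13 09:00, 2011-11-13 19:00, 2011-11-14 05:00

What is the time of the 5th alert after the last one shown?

2011-11-16 07:00

The interval is a steady 10 hours (10, 10, 10, 10).
2011-11-14 05:00 + 10 h = 2011-11-14 15:00.
2011-11-14 15:00 + 10 h = 2011-11-15 01:00.
2011-11-15 01:00 + 10 h = 2011-11-15 11:00.
2011-11-15 11:00 + 10 h = 2011-11-15 21:00.
2011-11-15 21:00 + 10 h = 2011-11-16 07:00.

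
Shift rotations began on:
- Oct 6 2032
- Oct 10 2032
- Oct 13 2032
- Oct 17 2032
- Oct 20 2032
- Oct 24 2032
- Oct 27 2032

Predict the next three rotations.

Every event lands on a Wednesday or Sunday (gaps cycle 4, 3, 4, 3, 4, 3).
So the schedule is: every Wednesday and Sunday.
Next Sunday: Oct 31 2032.
The following Wednesday is Nov 3 2032.
Next Sunday: Nov 7 2032.

Oct 31 2032, Nov 3 2032, Nov 7 2032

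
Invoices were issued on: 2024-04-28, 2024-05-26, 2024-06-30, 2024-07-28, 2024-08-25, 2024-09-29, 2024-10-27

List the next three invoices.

All Sundays; the gaps (28, 35, 28, 28, 35, 28) vary with month length.
This is the last Sunday of each month.
Last Sunday of November 2024: 2024-11-24.
Last Sunday of December 2024: 2024-12-29.
January 2025 ends with Sunday 2025-01-26.

2024-11-24, 2024-12-29, 2025-01-26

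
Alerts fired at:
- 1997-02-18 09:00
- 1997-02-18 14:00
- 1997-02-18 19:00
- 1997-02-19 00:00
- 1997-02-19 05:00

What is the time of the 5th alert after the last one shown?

1997-02-20 06:00

Spacing: 5, 5, 5, 5 h — constant 5 h.
1997-02-19 05:00 + 5 h = 1997-02-19 10:00.
1997-02-19 10:00 + 5 h = 1997-02-19 15:00.
1997-02-19 15:00 + 5 h = 1997-02-19 20:00.
1997-02-19 20:00 + 5 h = 1997-02-20 01:00.
1997-02-20 01:00 + 5 h = 1997-02-20 06:00.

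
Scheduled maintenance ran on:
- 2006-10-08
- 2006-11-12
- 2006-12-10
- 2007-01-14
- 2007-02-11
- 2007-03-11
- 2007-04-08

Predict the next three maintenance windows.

Gaps: 35, 28, 35, 28, 28, 28 days — a mix of 28 and 35. Every date is a Sunday.
Each is the 2nd Sunday of its month.
2nd Sunday of May 2007: 2007-05-13.
June 2007 — 2nd Sunday is 2007-06-10.
July 2007 — 2nd Sunday is 2007-07-08.

2007-05-13, 2007-06-10, 2007-07-08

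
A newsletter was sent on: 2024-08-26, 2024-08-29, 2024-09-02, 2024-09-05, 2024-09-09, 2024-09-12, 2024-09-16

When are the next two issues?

2024-09-19, 2024-09-23

Every event lands on a Monday or Thursday (gaps cycle 3, 4, 3, 4, 3, 4).
So the schedule is: every Monday and Thursday.
The following Thursday is 2024-09-19.
The following Monday is 2024-09-23.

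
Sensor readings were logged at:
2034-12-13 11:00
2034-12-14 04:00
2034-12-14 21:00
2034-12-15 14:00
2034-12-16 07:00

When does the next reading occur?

2034-12-17 00:00

Spacing: 17, 17, 17, 17 h — constant 17 h.
2034-12-16 07:00 + 17 h = 2034-12-17 00:00.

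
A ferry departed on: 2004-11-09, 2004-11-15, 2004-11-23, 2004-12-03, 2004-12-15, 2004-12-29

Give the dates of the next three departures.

2005-01-14, 2005-02-01, 2005-02-21

The spacing grows by 2 each time: 6, 8, 10, 12, 14 days.
Next gap: 16 days. 2004-12-29 + 16 days = 2005-01-14.
Next gap: 18 days. 2005-01-14 + 18 days = 2005-02-01.
Next gap: 20 days. 2005-02-01 + 20 days = 2005-02-21.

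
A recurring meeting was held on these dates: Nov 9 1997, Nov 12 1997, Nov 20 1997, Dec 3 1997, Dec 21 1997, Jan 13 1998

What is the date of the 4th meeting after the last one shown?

Jun 4 1998

Intervals are 3, 8, 13, 18, 23 days — an arithmetic progression with common difference 5.
Next gap: 28 days. Jan 13 1998 + 28 days = Feb 10 1998.
Next gap: 33 days. Feb 10 1998 + 33 days = Mar 15 1998.
Next gap: 38 days. Mar 15 1998 + 38 days = Apr 22 1998.
Next gap: 43 days. Apr 22 1998 + 43 days = Jun 4 1998.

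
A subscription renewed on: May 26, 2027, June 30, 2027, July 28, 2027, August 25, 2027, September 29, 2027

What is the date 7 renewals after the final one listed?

April 26, 2028

Every date is a Wednesday; gaps 35, 28, 28, 35 days.
Each is the last Wednesday of its month (at least one falls on the 29th or later, ruling out '4th Wednesday').
Last Wednesday of October 2027: October 27, 2027.
November 2027 ends with Wednesday November 24, 2027.
Last Wednesday of December 2027: December 29, 2027.
January 2028 ends with Wednesday January 26, 2028.
February 2028 ends with Wednesday February 23, 2028.
March 2028 ends with Wednesday March 29, 2028.
April 2028 ends with Wednesday April 26, 2028.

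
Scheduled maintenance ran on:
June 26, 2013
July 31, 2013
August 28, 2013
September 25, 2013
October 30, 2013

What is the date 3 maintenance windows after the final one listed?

These are Wednesdays with 35, 28, 28, 35-day gaps.
Each is the final Wednesday of its month — July 31, 2013 is past the 28th, so '4th Wednesday' doesn't fit.
November 2013 ends with Wednesday November 27, 2013.
December 2013 ends with Wednesday December 25, 2013.
Last Wednesday of January 2014: January 29, 2014.

January 29, 2014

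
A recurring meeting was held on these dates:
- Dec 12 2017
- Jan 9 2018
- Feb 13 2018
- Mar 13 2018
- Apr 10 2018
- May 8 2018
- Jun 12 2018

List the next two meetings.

Gaps: 28, 35, 28, 28, 28, 35 days — a mix of 28 and 35. Every date is a Tuesday.
Each is the 2nd Tuesday of its month.
July 2018 — 2nd Tuesday is Jul 10 2018.
2nd Tuesday of August 2018: Aug 14 2018.

Jul 10 2018, Aug 14 2018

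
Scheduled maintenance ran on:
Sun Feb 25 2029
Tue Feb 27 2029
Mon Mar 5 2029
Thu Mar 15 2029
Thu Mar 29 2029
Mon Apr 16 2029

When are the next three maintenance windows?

Intervals are 2, 6, 10, 14, 18 days — an arithmetic progression with common difference 4.
Next gap: 22 days. Mon Apr 16 2029 + 22 days = Tue May 8 2029.
Next gap: 26 days. Tue May 8 2029 + 26 days = Sun Jun 3 2029.
Next gap: 30 days. Sun Jun 3 2029 + 30 days = Tue Jul 3 2029.

Tue May 8 2029, Sun Jun 3 2029, Tue Jul 3 2029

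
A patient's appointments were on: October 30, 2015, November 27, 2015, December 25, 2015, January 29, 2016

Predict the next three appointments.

All Fridays; the gaps (28, 28, 35) vary with month length.
This is the last Friday of each month.
February 2016 ends with Friday February 26, 2016.
Last Friday of March 2016: March 25, 2016.
Last Friday of April 2016: April 29, 2016.

February 26, 2016; March 25, 2016; April 29, 2016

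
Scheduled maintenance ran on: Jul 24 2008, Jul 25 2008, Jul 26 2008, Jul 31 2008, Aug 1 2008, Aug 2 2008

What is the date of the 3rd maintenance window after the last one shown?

Gaps: 1, 1, 5, 1, 1 days — not constant, but cyclic with period 3.
The events fall on every Thursday, Friday and Saturday.
Next Thursday: Aug 7 2008.
The following Friday is Aug 8 2008.
The following Saturday is Aug 9 2008.

Aug 9 2008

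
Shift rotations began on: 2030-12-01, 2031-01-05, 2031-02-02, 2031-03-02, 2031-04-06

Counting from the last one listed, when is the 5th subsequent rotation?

2031-09-07

Gaps: 35, 28, 28, 35 days — a mix of 28 and 35. Every date is a Sunday.
Each is the 1st Sunday of its month.
May 2031 — 1st Sunday is 2031-05-04.
1st Sunday of June 2031: 2031-06-01.
1st Sunday of July 2031: 2031-07-06.
August 2031 — 1st Sunday is 2031-08-03.
1st Sunday of September 2031: 2031-09-07.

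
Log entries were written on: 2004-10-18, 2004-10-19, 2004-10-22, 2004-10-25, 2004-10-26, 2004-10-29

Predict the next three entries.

2004-11-01, 2004-11-02, 2004-11-05

Gaps: 1, 3, 3, 1, 3 days — not constant, but cyclic with period 3.
The events fall on every Monday, Tuesday and Friday.
The following Monday is 2004-11-01.
The following Tuesday is 2004-11-02.
The following Friday is 2004-11-05.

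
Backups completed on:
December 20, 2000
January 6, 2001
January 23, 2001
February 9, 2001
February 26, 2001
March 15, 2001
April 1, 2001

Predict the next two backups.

April 18, 2001; May 5, 2001

The spacing is 17, 17, 17, 17, 17, 17 days — always 17 days.
April 1, 2001 + 17 days = April 18, 2001.
April 18, 2001 + 17 days = May 5, 2001.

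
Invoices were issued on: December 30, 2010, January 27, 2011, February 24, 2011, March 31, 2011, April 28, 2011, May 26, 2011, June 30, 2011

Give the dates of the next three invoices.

These are Thursdays with 28, 28, 35, 28, 28, 35-day gaps.
Each is the final Thursday of its month — December 30, 2010 is past the 28th, so '4th Thursday' doesn't fit.
Last Thursday of July 2011: July 28, 2011.
August 2011 ends with Thursday August 25, 2011.
September 2011 ends with Thursday September 29, 2011.

July 28, 2011; August 25, 2011; September 29, 2011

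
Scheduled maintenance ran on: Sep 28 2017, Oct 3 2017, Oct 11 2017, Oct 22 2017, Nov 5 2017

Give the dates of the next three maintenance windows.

Nov 22 2017, Dec 12 2017, Jan 4 2018

Gaps: 5, 8, 11, 14 days — each gap is 3 larger than the previous one.
Next gap: 17 days. Nov 5 2017 + 17 days = Nov 22 2017.
Next gap: 20 days. Nov 22 2017 + 20 days = Dec 12 2017.
Next gap: 23 days. Dec 12 2017 + 23 days = Jan 4 2018.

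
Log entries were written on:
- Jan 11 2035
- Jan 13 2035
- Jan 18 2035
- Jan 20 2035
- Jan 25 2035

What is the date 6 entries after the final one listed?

The gap pattern 2, 5, 2, 5 repeats every 2 events.
These are the Thursdays and Saturdays of each week.
Next Saturday: Jan 27 2035.
Next Thursday: Feb 1 2035.
The following Saturday is Feb 3 2035.
Next Thursday: Feb 8 2035.
The following Saturday is Feb 10 2035.
Next Thursday: Feb 15 2035.

Feb 15 2035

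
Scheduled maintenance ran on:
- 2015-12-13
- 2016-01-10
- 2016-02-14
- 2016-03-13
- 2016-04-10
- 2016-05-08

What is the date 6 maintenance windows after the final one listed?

These are Sundays at 28- or 35-day spacing (28, 35, 28, 28, 28).
The pattern: 2nd Sunday of the month.
2nd Sunday of June 2016: 2016-06-12.
July 2016 — 2nd Sunday is 2016-07-10.
August 2016 — 2nd Sunday is 2016-08-14.
September 2016 — 2nd Sunday is 2016-09-11.
2nd Sunday of October 2016: 2016-10-09.
November 2016 — 2nd Sunday is 2016-11-13.

2016-11-13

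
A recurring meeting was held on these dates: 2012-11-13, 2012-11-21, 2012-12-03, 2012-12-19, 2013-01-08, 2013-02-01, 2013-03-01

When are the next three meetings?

Intervals are 8, 12, 16, 20, 24, 28 days — an arithmetic progression with common difference 4.
Next gap: 32 days. 2013-03-01 + 32 days = 2013-04-02.
Next gap: 36 days. 2013-04-02 + 36 days = 2013-05-08.
Next gap: 40 days. 2013-05-08 + 40 days = 2013-06-17.

2013-04-02, 2013-05-08, 2013-06-17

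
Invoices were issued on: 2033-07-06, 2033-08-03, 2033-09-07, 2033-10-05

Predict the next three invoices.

2033-11-02, 2033-12-07, 2034-01-04

Gaps: 28, 35, 28 days — a mix of 28 and 35. Every date is a Wednesday.
Each is the 1st Wednesday of its month.
1st Wednesday of November 2033: 2033-11-02.
1st Wednesday of December 2033: 2033-12-07.
1st Wednesday of January 2034: 2034-01-04.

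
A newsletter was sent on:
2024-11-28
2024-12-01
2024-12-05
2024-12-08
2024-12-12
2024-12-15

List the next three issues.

Every event lands on a Thursday or Sunday (gaps cycle 3, 4, 3, 4, 3).
So the schedule is: every Thursday and Sunday.
Next Thursday: 2024-12-19.
The following Sunday is 2024-12-22.
The following Thursday is 2024-12-26.

2024-12-19, 2024-12-22, 2024-12-26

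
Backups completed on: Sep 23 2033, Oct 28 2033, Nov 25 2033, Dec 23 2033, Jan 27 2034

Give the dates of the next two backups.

Feb 24 2034, Mar 24 2034

All dates are Fridays, 35, 28, 28, 35 days apart.
Specifically, the 4th Friday of each month.
February 2034 — 4th Friday is Feb 24 2034.
4th Friday of March 2034: Mar 24 2034.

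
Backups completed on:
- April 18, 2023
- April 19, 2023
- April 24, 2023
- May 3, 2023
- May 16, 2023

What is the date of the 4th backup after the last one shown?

August 16, 2023

The spacing grows by 4 each time: 1, 5, 9, 13 days.
Next gap: 17 days. May 16, 2023 + 17 days = June 2, 2023.
Next gap: 21 days. June 2, 2023 + 21 days = June 23, 2023.
Next gap: 25 days. June 23, 2023 + 25 days = July 18, 2023.
Next gap: 29 days. July 18, 2023 + 29 days = August 16, 2023.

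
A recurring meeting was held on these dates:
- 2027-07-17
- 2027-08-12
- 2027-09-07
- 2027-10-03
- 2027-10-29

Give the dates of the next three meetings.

Every event comes 26 days after the last (26, 26, 26, 26).
2027-10-29 + 26 days = 2027-11-24.
2027-11-24 + 26 days = 2027-12-20.
2027-12-20 + 26 days = 2028-01-15.

2027-11-24, 2027-12-20, 2028-01-15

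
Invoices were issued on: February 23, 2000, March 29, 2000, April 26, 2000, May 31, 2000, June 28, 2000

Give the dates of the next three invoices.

July 26, 2000; August 30, 2000; September 27, 2000

These are Wednesdays with 35, 28, 35, 28-day gaps.
Each is the final Wednesday of its month — March 29, 2000 is past the 28th, so '4th Wednesday' doesn't fit.
Last Wednesday of July 2000: July 26, 2000.
August 2000 ends with Wednesday August 30, 2000.
September 2000 ends with Wednesday September 27, 2000.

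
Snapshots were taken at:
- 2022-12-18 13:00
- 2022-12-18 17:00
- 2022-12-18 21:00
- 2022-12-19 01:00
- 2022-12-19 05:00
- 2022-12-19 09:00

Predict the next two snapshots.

The interval is a steady 4 hours (4, 4, 4, 4, 4).
2022-12-19 09:00 + 4 h = 2022-12-19 13:00.
2022-12-19 13:00 + 4 h = 2022-12-19 17:00.

2022-12-19 13:00, 2022-12-19 17:00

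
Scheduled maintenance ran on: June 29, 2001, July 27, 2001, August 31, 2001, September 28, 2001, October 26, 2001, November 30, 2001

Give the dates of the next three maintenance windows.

These are Fridays with 28, 35, 28, 28, 35-day gaps.
Each is the final Friday of its month — June 29, 2001 is past the 28th, so '4th Friday' doesn't fit.
December 2001 ends with Friday December 28, 2001.
January 2002 ends with Friday January 25, 2002.
Last Friday of February 2002: February 22, 2002.

December 28, 2001; January 25, 2002; February 22, 2002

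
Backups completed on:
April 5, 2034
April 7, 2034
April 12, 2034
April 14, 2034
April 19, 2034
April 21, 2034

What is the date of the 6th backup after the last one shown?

May 12, 2034

The gap pattern 2, 5, 2, 5, 2 repeats every 2 events.
These are the Wednesdays and Fridays of each week.
The following Wednesday is April 26, 2034.
Next Friday: April 28, 2034.
The following Wednesday is May 3, 2034.
The following Friday is May 5, 2034.
The following Wednesday is May 10, 2034.
Next Friday: May 12, 2034.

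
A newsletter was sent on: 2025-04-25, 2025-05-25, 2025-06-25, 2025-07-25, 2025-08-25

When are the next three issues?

2025-09-25, 2025-10-25, 2025-11-25

Each date is the 25th; the gaps (30, 31, 30, 31) track the month lengths.
The rule is the 25th of each month.
Next: September 2025 → 2025-09-25.
Next: October 2025 → 2025-10-25.
November 2025: 2025-11-25.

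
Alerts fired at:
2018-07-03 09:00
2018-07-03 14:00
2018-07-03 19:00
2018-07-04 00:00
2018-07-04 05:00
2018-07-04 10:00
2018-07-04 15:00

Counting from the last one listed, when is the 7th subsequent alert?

Gaps: 5, 5, 5, 5, 5, 5 hours — each event is 5 hours after the previous one.
2018-07-04 15:00 + 5 h = 2018-07-04 20:00.
2018-07-04 20:00 + 5 h = 2018-07-05 01:00.
2018-07-05 01:00 + 5 h = 2018-07-05 06:00.
2018-07-05 06:00 + 5 h = 2018-07-05 11:00.
2018-07-05 11:00 + 5 h = 2018-07-05 16:00.
2018-07-05 16:00 + 5 h = 2018-07-05 21:00.
2018-07-05 21:00 + 5 h = 2018-07-06 02:00.

2018-07-06 02:00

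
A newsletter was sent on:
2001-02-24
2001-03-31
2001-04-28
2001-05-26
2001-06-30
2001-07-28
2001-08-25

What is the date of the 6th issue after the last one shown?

2002-02-23

These are Saturdays with 35, 28, 28, 35, 28, 28-day gaps.
Each is the final Saturday of its month — 2001-03-31 is past the 28th, so '4th Saturday' doesn't fit.
Last Saturday of September 2001: 2001-09-29.
Last Saturday of October 2001: 2001-10-27.
November 2001 ends with Saturday 2001-11-24.
Last Saturday of December 2001: 2001-12-29.
Last Saturday of January 2002: 2002-01-26.
Last Saturday of February 2002: 2002-02-23.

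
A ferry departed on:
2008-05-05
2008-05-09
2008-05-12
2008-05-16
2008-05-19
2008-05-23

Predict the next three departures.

2008-05-26, 2008-05-30, 2008-06-02

Gaps: 4, 3, 4, 3, 4 days — not constant, but cyclic with period 2.
The events fall on every Monday and Friday.
The following Monday is 2008-05-26.
Next Friday: 2008-05-30.
The following Monday is 2008-06-02.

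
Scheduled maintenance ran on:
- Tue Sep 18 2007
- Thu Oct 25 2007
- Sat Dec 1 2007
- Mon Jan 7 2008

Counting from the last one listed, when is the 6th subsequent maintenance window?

Gaps between consecutive events: 37, 37, 37 days — a constant 37-day interval.
Mon Jan 7 2008 + 37 days = Wed Feb 13 2008.
Wed Feb 13 2008 + 37 days = Fri Mar 21 2008.
Fri Mar 21 2008 + 37 days = Sun Apr 27 2008.
Sun Apr 27 2008 + 37 days = Tue Jun 3 2008.
Tue Jun 3 2008 + 37 days = Thu Jul 10 2008.
Thu Jul 10 2008 + 37 days = Sat Aug 16 2008.

Sat Aug 16 2008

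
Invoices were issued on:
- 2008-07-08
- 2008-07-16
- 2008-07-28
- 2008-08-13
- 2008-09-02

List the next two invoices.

2008-09-26, 2008-10-24

Gaps: 8, 12, 16, 20 days — each gap is 4 larger than the previous one.
Next gap: 24 days. 2008-09-02 + 24 days = 2008-09-26.
Next gap: 28 days. 2008-09-26 + 28 days = 2008-10-24.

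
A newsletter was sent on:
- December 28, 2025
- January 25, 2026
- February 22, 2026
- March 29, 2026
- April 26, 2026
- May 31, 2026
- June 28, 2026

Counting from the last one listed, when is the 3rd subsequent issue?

September 27, 2026

Every date is a Sunday; gaps 28, 28, 35, 28, 35, 28 days.
Each is the last Sunday of its month (at least one falls on the 29th or later, ruling out '4th Sunday').
July 2026 ends with Sunday July 26, 2026.
Last Sunday of August 2026: August 30, 2026.
Last Sunday of September 2026: September 27, 2026.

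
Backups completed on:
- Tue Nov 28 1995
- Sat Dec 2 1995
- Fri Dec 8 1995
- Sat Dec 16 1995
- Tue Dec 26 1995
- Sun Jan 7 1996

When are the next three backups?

Intervals are 4, 6, 8, 10, 12 days — an arithmetic progression with common difference 2.
Next gap: 14 days. Sun Jan 7 1996 + 14 days = Sun Jan 21 1996.
Next gap: 16 days. Sun Jan 21 1996 + 16 days = Tue Feb 6 1996.
Next gap: 18 days. Tue Feb 6 1996 + 18 days = Sat Feb 24 1996.

Sun Jan 21 1996, Tue Feb 6 1996, Sat Feb 24 1996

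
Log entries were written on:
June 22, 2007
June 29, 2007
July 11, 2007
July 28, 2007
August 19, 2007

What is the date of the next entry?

September 15, 2007

The spacing grows by 5 each time: 7, 12, 17, 22 days.
Next gap: 27 days. August 19, 2007 + 27 days = September 15, 2007.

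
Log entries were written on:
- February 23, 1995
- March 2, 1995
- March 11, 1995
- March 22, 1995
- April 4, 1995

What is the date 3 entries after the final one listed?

Intervals are 7, 9, 11, 13 days — an arithmetic progression with common difference 2.
Next gap: 15 days. April 4, 1995 + 15 days = April 19, 1995.
Next gap: 17 days. April 19, 1995 + 17 days = May 6, 1995.
Next gap: 19 days. May 6, 1995 + 19 days = May 25, 1995.

May 25, 1995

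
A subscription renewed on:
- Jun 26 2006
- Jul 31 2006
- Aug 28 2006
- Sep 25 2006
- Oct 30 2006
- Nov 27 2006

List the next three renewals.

These are Mondays with 35, 28, 28, 35, 28-day gaps.
Each is the final Monday of its month — Jul 31 2006 is past the 28th, so '4th Monday' doesn't fit.
Last Monday of December 2006: Dec 25 2006.
January 2007 ends with Monday Jan 29 2007.
February 2007 ends with Monday Feb 26 2007.

Dec 25 2006, Jan 29 2007, Feb 26 2007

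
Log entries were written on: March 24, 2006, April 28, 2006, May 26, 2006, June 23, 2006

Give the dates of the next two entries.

Gaps: 35, 28, 28 days — a mix of 28 and 35. Every date is a Friday.
Each is the 4th Friday of its month.
4th Friday of July 2006: July 28, 2006.
4th Friday of August 2006: August 25, 2006.

July 28, 2006; August 25, 2006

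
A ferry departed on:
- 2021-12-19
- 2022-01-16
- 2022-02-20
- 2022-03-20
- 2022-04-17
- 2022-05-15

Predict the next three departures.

All dates are Sundays, 28, 35, 28, 28, 28 days apart.
Specifically, the 3rd Sunday of each month.
3rd Sunday of June 2022: 2022-06-19.
July 2022 — 3rd Sunday is 2022-07-17.
3rd Sunday of August 2022: 2022-08-21.

2022-06-19, 2022-07-17, 2022-08-21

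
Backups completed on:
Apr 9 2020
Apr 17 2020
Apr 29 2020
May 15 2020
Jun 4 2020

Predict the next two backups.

Jun 28 2020, Jul 26 2020

The spacing grows by 4 each time: 8, 12, 16, 20 days.
Next gap: 24 days. Jun 4 2020 + 24 days = Jun 28 2020.
Next gap: 28 days. Jun 28 2020 + 28 days = Jul 26 2020.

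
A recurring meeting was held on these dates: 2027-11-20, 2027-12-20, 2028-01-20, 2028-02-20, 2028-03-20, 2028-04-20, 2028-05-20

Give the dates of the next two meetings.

Gaps: 30, 31, 31, 29, 31, 30 days — not constant. Every event is on the 20th of the month.
Pattern: the 20th of each month.
June 2028: 2028-06-20.
July 2028: 2028-07-20.

2028-06-20, 2028-07-20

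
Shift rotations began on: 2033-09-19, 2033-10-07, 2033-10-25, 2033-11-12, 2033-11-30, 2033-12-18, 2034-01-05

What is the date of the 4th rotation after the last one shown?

2034-03-18

The spacing is 18, 18, 18, 18, 18, 18 days — always 18 days.
2034-01-05 + 18 days = 2034-01-23.
2034-01-23 + 18 days = 2034-02-10.
2034-02-10 + 18 days = 2034-02-28.
2034-02-28 + 18 days = 2034-03-18.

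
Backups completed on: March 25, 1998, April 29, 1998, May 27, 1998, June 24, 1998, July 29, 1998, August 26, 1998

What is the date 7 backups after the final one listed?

Every date is a Wednesday; gaps 35, 28, 28, 35, 28 days.
Each is the last Wednesday of its month (at least one falls on the 29th or later, ruling out '4th Wednesday').
September 1998 ends with Wednesday September 30, 1998.
Last Wednesday of October 1998: October 28, 1998.
November 1998 ends with Wednesday November 25, 1998.
Last Wednesday of December 1998: December 30, 1998.
Last Wednesday of January 1999: January 27, 1999.
February 1999 ends with Wednesday February 24, 1999.
March 1999 ends with Wednesday March 31, 1999.

March 31, 1999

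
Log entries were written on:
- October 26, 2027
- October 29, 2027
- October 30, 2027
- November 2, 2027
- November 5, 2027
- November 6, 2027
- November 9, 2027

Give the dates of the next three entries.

November 12, 2027; November 13, 2027; November 16, 2027

The gap pattern 3, 1, 3, 3, 1, 3 repeats every 3 events.
These are the Tuesdays, Fridays and Saturdays of each week.
The following Friday is November 12, 2027.
The following Saturday is November 13, 2027.
Next Tuesday: November 16, 2027.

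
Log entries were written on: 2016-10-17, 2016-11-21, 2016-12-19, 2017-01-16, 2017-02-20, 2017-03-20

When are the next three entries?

2017-04-17, 2017-05-15, 2017-06-19

All dates are Mondays, 35, 28, 28, 35, 28 days apart.
Specifically, the 3rd Monday of each month.
3rd Monday of April 2017: 2017-04-17.
3rd Monday of May 2017: 2017-05-15.
June 2017 — 3rd Monday is 2017-06-19.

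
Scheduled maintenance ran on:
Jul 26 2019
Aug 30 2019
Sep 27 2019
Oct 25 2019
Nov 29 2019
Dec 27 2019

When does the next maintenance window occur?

Jan 31 2020

Every date is a Friday; gaps 35, 28, 28, 35, 28 days.
Each is the last Friday of its month (at least one falls on the 29th or later, ruling out '4th Friday').
Last Friday of January 2020: Jan 31 2020.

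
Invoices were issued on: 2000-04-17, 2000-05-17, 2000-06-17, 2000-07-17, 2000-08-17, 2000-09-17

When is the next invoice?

The day-of-month is always 17 (30, 31, 30, 31, 31 days between events).
So this recurs on the 17th of each month.
Next: October 2000 → 2000-10-17.

2000-10-17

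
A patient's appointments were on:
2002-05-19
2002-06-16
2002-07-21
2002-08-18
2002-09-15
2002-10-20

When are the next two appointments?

All dates are Sundays, 28, 35, 28, 28, 35 days apart.
Specifically, the 3rd Sunday of each month.
November 2002 — 3rd Sunday is 2002-11-17.
3rd Sunday of December 2002: 2002-12-15.

2002-11-17, 2002-12-15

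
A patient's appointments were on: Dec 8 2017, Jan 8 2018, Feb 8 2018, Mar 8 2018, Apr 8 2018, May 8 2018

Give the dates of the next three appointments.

Jun 8 2018, Jul 8 2018, Aug 8 2018

Gaps: 31, 31, 28, 31, 30 days — not constant. Every event is on the 8th of the month.
Pattern: the 8th of each month.
June 2018: Jun 8 2018.
Next: July 2018 → Jul 8 2018.
August 2018: Aug 8 2018.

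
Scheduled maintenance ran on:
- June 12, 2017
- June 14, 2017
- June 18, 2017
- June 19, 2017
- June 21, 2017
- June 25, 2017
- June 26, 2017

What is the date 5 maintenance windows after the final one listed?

Gaps: 2, 4, 1, 2, 4, 1 days — not constant, but cyclic with period 3.
The events fall on every Monday, Wednesday and Sunday.
Next Wednesday: June 28, 2017.
The following Sunday is July 2, 2017.
The following Monday is July 3, 2017.
The following Wednesday is July 5, 2017.
The following Sunday is July 9, 2017.

July 9, 2017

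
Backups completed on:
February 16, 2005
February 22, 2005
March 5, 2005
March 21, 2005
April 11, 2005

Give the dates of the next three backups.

The spacing grows by 5 each time: 6, 11, 16, 21 days.
Next gap: 26 days. April 11, 2005 + 26 days = May 7, 2005.
Next gap: 31 days. May 7, 2005 + 31 days = June 7, 2005.
Next gap: 36 days. June 7, 2005 + 36 days = July 13, 2005.

May 7, 2005; June 7, 2005; July 13, 2005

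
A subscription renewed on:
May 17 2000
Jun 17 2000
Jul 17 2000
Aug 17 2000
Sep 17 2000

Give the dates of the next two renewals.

Oct 17 2000, Nov 17 2000

The day-of-month is always 17 (31, 30, 31, 31 days between events).
So this recurs on the 17th of each month.
Next: October 2000 → Oct 17 2000.
Next: November 2000 → Nov 17 2000.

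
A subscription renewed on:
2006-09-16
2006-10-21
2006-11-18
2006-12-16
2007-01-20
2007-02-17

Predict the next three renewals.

2007-03-17, 2007-04-21, 2007-05-19

Gaps: 35, 28, 28, 35, 28 days — a mix of 28 and 35. Every date is a Saturday.
Each is the 3rd Saturday of its month.
March 2007 — 3rd Saturday is 2007-03-17.
3rd Saturday of April 2007: 2007-04-21.
May 2007 — 3rd Saturday is 2007-05-19.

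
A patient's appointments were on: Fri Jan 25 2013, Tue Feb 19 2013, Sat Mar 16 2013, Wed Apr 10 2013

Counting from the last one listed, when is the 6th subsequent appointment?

Sat Sep 7 2013

The spacing is 25, 25, 25 days — always 25 days.
Wed Apr 10 2013 + 25 days = Sun May 5 2013.
Sun May 5 2013 + 25 days = Thu May 30 2013.
Thu May 30 2013 + 25 days = Mon Jun 24 2013.
Mon Jun 24 2013 + 25 days = Fri Jul 19 2013.
Fri Jul 19 2013 + 25 days = Tue Aug 13 2013.
Tue Aug 13 2013 + 25 days = Sat Sep 7 2013.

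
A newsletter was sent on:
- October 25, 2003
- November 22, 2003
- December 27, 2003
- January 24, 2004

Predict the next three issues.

February 28, 2004; March 27, 2004; April 24, 2004

All dates are Saturdays, 28, 35, 28 days apart.
Specifically, the 4th Saturday of each month.
4th Saturday of February 2004: February 28, 2004.
March 2004 — 4th Saturday is March 27, 2004.
4th Saturday of April 2004: April 24, 2004.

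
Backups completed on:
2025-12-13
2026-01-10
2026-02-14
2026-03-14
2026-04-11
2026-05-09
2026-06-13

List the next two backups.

All dates are Saturdays, 28, 35, 28, 28, 28, 35 days apart.
Specifically, the 2nd Saturday of each month.
July 2026 — 2nd Saturday is 2026-07-11.
August 2026 — 2nd Saturday is 2026-08-08.

2026-07-11, 2026-08-08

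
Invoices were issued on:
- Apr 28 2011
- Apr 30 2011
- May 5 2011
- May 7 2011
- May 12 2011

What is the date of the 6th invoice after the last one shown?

The gap pattern 2, 5, 2, 5 repeats every 2 events.
These are the Thursdays and Saturdays of each week.
The following Saturday is May 14 2011.
Next Thursday: May 19 2011.
Next Saturday: May 21 2011.
Next Thursday: May 26 2011.
The following Saturday is May 28 2011.
Next Thursday: Jun 2 2011.

Jun 2 2011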